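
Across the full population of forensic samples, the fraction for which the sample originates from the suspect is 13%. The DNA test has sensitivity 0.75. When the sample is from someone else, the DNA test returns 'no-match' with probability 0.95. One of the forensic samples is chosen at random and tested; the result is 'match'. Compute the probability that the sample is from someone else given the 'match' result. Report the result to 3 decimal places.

Write H for 'the sample originates from the suspect'. Prior odds H:¬H = 0.13/0.87 = 0.14943. For the 'match' outcome, the likelihood ratio is 0.75/0.05 = 15.000.
Posterior odds = 0.14943 × 15.000 = 2.2414, so P(H|E) = 2.2414/(1+2.2414) = 0.691. Then P(¬H|E) = 1 − 0.691 = 0.309.

P(¬H | E) ≈ 0.309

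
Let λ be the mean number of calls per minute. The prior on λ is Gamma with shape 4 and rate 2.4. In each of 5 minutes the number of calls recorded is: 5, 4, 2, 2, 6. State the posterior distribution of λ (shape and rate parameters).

Posterior: Gamma(shape=23, rate=7.4)

The Poisson likelihood adds the total count to the shape and the number of exposure periods to the rate. Here ∑xᵢ = 19 and n = 5, so shape 4→23 and rate 2.4→7.4.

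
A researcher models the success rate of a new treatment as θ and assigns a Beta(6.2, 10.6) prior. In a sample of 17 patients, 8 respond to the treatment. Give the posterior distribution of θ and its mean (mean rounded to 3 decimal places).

Observing 8 successes and 9 failures updates Beta(6.2, 10.6) by adding the success and failure counts to the two shape parameters: α = 6.2+8 = 14.2, β = 10.6+9 = 19.6.
E[θ | data] = 14.2/(14.2+19.6) = 0.420.

Posterior: Beta(14.2, 19.6); mean ≈ 0.420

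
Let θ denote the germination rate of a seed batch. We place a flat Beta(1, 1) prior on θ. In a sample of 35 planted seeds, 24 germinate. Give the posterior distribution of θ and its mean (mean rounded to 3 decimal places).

Posterior: Beta(25, 12); mean ≈ 0.676

The binomial likelihood is conjugate to the Beta prior: with 24 successes and 11 failures, the posterior is Beta(1+24, 1+11) = Beta(25, 12).
Posterior mean = α/(α+β) = 25/37 = 0.676.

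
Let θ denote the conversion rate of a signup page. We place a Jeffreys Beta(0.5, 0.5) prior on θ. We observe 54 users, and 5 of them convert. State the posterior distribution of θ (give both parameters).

Posterior: Beta(5.5, 49.5)

The binomial likelihood is conjugate to the Beta prior: with 5 successes and 49 failures, the posterior is Beta(0.5+5, 0.5+49) = Beta(5.5, 49.5).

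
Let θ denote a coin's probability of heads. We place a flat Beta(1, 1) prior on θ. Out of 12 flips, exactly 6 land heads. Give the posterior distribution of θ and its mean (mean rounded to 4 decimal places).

Observing 6 successes and 6 failures updates Beta(1, 1) by adding the success and failure counts to the two shape parameters: α = 1+6 = 7, β = 1+6 = 7.
Posterior mean = α/(α+β) = 7/14 = 0.5000.

Posterior: Beta(7, 7); mean ≈ 0.5000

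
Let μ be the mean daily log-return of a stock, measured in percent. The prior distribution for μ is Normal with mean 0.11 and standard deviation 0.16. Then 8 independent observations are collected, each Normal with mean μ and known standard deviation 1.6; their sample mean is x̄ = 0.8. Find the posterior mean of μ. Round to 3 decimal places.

Posterior mean ≈ 0.161

Prior precision 1/τ₀² = 1/0.16² = 39.0625; data precision n/σ² = 8/1.6² = 3.12500.
Posterior precision = 39.0625 + 3.12500 = 42.1875.
Posterior mean = (39.0625·0.11 + 3.12500·0.8) / 42.1875 = 0.161.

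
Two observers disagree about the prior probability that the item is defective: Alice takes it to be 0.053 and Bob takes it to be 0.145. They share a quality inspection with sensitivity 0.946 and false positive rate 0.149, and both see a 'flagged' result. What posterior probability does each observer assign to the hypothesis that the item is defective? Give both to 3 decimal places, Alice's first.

Alice: 0.262; Bob: 0.518

The likelihood ratio for a 'flagged' result is 0.946/0.149 = 6.3490.
Alice: prior odds 0.053/0.947 = 0.055966; posterior odds 0.35533; posterior probability 0.262.
Bob: prior odds 0.145/0.855 = 0.16959; posterior odds 1.0767; posterior probability 0.518.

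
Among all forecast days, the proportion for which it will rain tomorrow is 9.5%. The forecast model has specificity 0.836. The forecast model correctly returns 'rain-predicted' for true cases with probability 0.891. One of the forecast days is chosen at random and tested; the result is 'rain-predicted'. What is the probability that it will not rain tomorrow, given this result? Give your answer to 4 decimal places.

Write H for 'it will rain tomorrow'. Prior odds H:¬H = 0.095/0.905 = 0.10497. For the 'rain-predicted' outcome, the likelihood ratio is 0.891/0.164 = 5.4329.
Posterior odds = 0.10497 × 5.4329 = 0.57031, so P(H|E) = 0.57031/(1+0.57031) = 0.3632. Then P(¬H|E) = 1 − 0.3632 = 0.6368.

P(¬H | E) ≈ 0.6368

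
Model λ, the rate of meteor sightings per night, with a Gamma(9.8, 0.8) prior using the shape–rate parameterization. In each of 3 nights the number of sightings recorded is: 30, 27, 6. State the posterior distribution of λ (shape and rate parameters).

Total count ∑xᵢ = 63 over n = 3 nights.
Gamma is conjugate to the Poisson likelihood: posterior is Gamma(shape = 9.8+63 = 72.8, rate = 0.8+3 = 3.8).

Posterior: Gamma(shape=72.8, rate=3.8)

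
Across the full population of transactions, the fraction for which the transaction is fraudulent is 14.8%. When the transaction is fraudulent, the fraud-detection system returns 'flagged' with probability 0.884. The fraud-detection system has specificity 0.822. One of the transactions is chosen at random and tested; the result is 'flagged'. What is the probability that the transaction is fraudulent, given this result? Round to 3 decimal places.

P(H | E) ≈ 0.463

Let H be the event that the transaction is fraudulent. P(H) = 0.148, so P(¬H) = 0.852. With E the 'flagged' result, P(E|H) = 0.884 and P(E|¬H) = 0.178.
P(E) = 0.884·0.148 + 0.178·0.852 = 0.13083 + 0.15166 = 0.28249.
By Bayes' theorem, P(H|E) = 0.13083 / 0.28249 = 0.463.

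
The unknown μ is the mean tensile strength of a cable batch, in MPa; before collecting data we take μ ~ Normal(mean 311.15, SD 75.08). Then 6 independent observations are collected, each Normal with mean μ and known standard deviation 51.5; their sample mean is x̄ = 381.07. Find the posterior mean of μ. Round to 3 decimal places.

Posterior mean ≈ 375.986

Prior precision 1/τ₀² = 1/75.08² = 0.00017740; data precision n/σ² = 6/51.5² = 0.00226223.
Posterior precision = 0.00017740 + 0.00226223 = 0.00243963.
Posterior mean = (0.00017740·311.15 + 0.00226223·381.07) / 0.00243963 = 375.986.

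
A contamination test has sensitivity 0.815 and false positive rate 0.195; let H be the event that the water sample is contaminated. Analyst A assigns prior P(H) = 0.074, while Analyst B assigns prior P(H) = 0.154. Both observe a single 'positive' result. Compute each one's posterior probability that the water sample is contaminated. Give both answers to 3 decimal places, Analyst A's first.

Analyst A: 0.250; Analyst B: 0.432

The likelihood ratio for a 'positive' result is 0.815/0.195 = 4.1795.
Analyst A: prior odds 0.074/0.926 = 0.079914; posterior odds 0.33400; posterior probability 0.250.
Analyst B: prior odds 0.154/0.846 = 0.18203; posterior odds 0.76080; posterior probability 0.432.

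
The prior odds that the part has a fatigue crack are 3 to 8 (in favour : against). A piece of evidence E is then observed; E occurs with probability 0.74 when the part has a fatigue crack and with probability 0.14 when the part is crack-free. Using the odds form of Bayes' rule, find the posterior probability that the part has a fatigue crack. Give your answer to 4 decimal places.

Posterior probability ≈ 0.6647

Prior odds = 3/8 = 0.37500.
Likelihood ratio for E = 0.74/0.14 = 5.2857.
Posterior odds = prior odds × LR = 1.9821.
Posterior probability = odds/(1+odds) = 1.9821/2.9821 = 0.6647.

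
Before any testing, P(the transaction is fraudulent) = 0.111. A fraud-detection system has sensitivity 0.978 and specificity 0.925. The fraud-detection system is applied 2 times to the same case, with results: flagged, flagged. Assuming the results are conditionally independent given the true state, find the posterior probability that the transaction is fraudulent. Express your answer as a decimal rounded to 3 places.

With H the event that the transaction is fraudulent, the joint likelihood of the observed sequence is P(data|H) = 0.978·0.978 = 0.95648 and P(data|¬H) = 0.075·0.075 = 0.0056250.
Bayes: P(H|data) = 0.111·0.95648 / (0.111·0.95648 + 0.889·0.0056250) = 0.10617/0.11117 = 0.9550.

Posterior P(H) ≈ 0.955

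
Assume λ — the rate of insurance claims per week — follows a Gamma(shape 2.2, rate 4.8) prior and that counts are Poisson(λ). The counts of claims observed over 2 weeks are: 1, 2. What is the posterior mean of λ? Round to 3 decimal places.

Posterior mean ≈ 0.765

The Poisson likelihood adds the total count to the shape and the number of exposure periods to the rate. Here ∑xᵢ = 3 and n = 2, so shape 2.2→5.2 and rate 4.8→6.8.
Posterior mean = shape/rate = 5.2/6.8 = 0.765.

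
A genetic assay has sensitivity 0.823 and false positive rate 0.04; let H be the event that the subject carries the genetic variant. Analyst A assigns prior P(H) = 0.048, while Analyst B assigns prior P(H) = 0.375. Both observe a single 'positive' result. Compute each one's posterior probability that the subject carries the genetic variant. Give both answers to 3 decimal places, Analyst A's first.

The likelihood ratio for a 'positive' result is 0.823/0.04 = 20.575.
Analyst A: prior odds 0.048/0.952 = 0.050420; posterior odds 1.0374; posterior probability 0.509.
Analyst B: prior odds 0.375/0.625 = 0.60000; posterior odds 12.345; posterior probability 0.925.

Analyst A: 0.509; Analyst B: 0.925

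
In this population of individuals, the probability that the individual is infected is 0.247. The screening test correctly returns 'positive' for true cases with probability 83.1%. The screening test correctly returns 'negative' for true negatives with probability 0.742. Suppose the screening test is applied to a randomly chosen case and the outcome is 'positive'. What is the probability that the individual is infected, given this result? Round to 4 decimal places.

P(H | E) ≈ 0.5137

Let H be the event that the individual is infected. P(H) = 0.247, so P(¬H) = 0.753. With E the 'positive' result, P(E|H) = 0.831 and P(E|¬H) = 0.258.
P(E) = 0.831·0.247 + 0.258·0.753 = 0.20526 + 0.19427 = 0.39953.
By Bayes' theorem, P(H|E) = 0.20526 / 0.39953 = 0.5137.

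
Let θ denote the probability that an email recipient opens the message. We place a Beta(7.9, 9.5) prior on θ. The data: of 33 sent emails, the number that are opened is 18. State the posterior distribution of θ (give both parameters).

Posterior: Beta(25.9, 24.5)

The binomial likelihood is conjugate to the Beta prior: with 18 successes and 15 failures, the posterior is Beta(7.9+18, 9.5+15) = Beta(25.9, 24.5).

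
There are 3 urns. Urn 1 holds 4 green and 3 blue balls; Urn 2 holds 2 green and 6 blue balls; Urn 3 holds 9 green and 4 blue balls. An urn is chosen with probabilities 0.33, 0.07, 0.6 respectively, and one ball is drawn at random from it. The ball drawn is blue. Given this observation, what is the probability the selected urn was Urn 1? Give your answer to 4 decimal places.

P(blue|Urn 1) = 0.4286; P(blue|Urn 2) = 0.75; P(blue|Urn 3) = 0.3077.
Prior × likelihood for each source: 0.33·0.4286=0.1414, 0.07·0.75=0.05250, 0.6·0.3077=0.1846. Summing gives P(blue) = 0.37854.
P(Urn 1 | blue) = 0.1414 / 0.37854 = 0.3736.

Posterior probability ≈ 0.3736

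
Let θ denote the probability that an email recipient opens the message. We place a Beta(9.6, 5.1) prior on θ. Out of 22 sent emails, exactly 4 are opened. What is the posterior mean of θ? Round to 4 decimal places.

Posterior mean ≈ 0.3706

The binomial likelihood is conjugate to the Beta prior: with 4 successes and 18 failures, the posterior is Beta(9.6+4, 5.1+18) = Beta(13.6, 23.1).
Posterior mean = α/(α+β) = 13.6/36.7 = 0.3706.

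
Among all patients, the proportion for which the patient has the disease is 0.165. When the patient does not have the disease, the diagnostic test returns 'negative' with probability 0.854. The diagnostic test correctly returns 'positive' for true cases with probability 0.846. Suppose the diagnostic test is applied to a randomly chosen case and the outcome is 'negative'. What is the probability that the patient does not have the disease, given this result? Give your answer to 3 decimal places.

Let H be the event that the patient has the disease. P(H) = 0.165, so P(¬H) = 0.835. With E the 'negative' result, P(E|H) = 0.154 and P(E|¬H) = 0.854.
P(E) = 0.154·0.165 + 0.854·0.835 = 0.025410 + 0.71309 = 0.73850.
By Bayes' theorem, P(H|E) = 0.025410 / 0.73850 = 0.034. Hence P(¬H|E) = 1 − 0.034 = 0.966.

P(¬H | E) ≈ 0.966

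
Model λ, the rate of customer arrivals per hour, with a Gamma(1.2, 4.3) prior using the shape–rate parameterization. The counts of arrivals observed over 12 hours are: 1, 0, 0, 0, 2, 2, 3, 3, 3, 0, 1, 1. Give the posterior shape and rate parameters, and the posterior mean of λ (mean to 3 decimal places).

Posterior: Gamma(shape=17.2, rate=16.3); mean ≈ 1.055

The Poisson likelihood adds the total count to the shape and the number of exposure periods to the rate. Here ∑xᵢ = 16 and n = 12, so shape 1.2→17.2 and rate 4.3→16.3.
E[λ | data] = 17.2/16.3 = 1.055.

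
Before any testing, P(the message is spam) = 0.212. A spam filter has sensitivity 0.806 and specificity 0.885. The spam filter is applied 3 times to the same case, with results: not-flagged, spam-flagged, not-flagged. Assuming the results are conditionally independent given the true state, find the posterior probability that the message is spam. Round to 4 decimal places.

With H the event that the message is spam, the joint likelihood of the observed sequence is P(data|H) = 0.194·0.806·0.194 = 0.030335 and P(data|¬H) = 0.885·0.115·0.885 = 0.090071.
Bayes: P(H|data) = 0.212·0.030335 / (0.212·0.030335 + 0.788·0.090071) = 0.0064309/0.077407 = 0.0831.

Posterior P(H) ≈ 0.0831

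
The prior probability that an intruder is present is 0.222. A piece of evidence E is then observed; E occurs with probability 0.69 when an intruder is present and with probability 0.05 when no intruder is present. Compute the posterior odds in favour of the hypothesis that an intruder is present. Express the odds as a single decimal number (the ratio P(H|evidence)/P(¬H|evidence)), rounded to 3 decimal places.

Posterior odds ≈ 3.938

Prior odds = 0.222/(1−0.222) = 0.28535.
Likelihood ratio for E = 0.69/0.05 = 13.800.
Posterior odds = prior odds × LR = 3.9378.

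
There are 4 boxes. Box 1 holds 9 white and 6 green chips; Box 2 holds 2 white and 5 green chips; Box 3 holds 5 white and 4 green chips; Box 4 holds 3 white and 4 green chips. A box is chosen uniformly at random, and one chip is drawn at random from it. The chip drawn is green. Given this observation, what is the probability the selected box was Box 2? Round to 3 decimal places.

Tabulate prior·likelihood by source: [1] prior 0.25, lik 0.4, product 0.1000; [2] prior 0.25, lik 0.7143, product 0.1786; [3] prior 0.25, lik 0.4444, product 0.1111; [4] prior 0.25, lik 0.5714, product 0.1429.
Normalizing constant = 0.53254; the posterior for Box 2 is its product over the sum, 0.1786/0.53254 = 0.335.

Posterior probability ≈ 0.335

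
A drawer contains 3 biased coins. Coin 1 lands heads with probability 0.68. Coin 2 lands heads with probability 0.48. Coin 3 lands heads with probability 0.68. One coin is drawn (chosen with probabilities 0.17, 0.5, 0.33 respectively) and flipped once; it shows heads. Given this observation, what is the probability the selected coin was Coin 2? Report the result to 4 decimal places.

Posterior probability ≈ 0.4138

P(heads|C1) = 0.68; P(heads|C2) = 0.48; P(heads|C3) = 0.68.
Prior × likelihood for each source: 0.17·0.68=0.1156, 0.5·0.48=0.2400, 0.33·0.68=0.2244. Summing gives P(heads) = 0.58000.
P(Coin 2 | heads) = 0.2400 / 0.58000 = 0.4138.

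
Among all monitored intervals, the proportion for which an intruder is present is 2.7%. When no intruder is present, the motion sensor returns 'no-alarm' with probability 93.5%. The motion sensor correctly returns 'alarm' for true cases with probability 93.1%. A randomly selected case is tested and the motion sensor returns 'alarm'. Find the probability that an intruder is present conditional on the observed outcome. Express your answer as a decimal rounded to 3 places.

P(H | E) ≈ 0.284

Let H be the event that an intruder is present. P(H) = 0.027, so P(¬H) = 0.973. With E the 'alarm' result, P(E|H) = 0.931 and P(E|¬H) = 0.065.
P(E) = 0.931·0.027 + 0.065·0.973 = 0.025137 + 0.063245 = 0.088382.
By Bayes' theorem, P(H|E) = 0.025137 / 0.088382 = 0.284.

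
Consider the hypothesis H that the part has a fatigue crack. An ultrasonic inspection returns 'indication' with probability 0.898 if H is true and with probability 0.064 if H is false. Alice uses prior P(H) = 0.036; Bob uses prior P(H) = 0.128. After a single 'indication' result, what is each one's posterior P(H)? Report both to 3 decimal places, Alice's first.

Alice: 0.344; Bob: 0.673

The likelihood ratio for an 'indication' result is 0.898/0.064 = 14.031.
Alice: prior odds 0.036/0.964 = 0.037344; posterior odds 0.52399; posterior probability 0.344.
Bob: prior odds 0.128/0.872 = 0.14679; posterior odds 2.0596; posterior probability 0.673.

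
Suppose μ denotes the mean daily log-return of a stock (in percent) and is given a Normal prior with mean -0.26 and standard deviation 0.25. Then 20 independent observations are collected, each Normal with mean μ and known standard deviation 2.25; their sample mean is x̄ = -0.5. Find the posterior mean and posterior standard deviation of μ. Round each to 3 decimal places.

With known σ, the Normal prior is conjugate. Weight on the data is w = (n/σ²)/(n/σ² + 1/τ₀²) = 3.95062/(3.95062+16.0000) = 0.19802.
Posterior mean = w·x̄ + (1−w)·μ₀ = 0.19802·-0.5 + 0.80198·-0.26 = -0.308. Posterior variance = 1/(3.95062+16.0000) = 0.0501238, so SD = 0.224.

Posterior mean ≈ -0.308; posterior SD ≈ 0.224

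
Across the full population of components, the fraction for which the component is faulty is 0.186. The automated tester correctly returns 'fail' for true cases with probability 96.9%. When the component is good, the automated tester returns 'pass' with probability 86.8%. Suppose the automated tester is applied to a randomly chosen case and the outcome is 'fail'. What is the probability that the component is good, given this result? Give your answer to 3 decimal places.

Write H for 'the component is faulty'. Prior odds H:¬H = 0.186/0.814 = 0.22850. For the 'fail' outcome, the likelihood ratio is 0.969/0.132 = 7.3409.
Posterior odds = 0.22850 × 7.3409 = 1.6774, so P(H|E) = 1.6774/(1+1.6774) = 0.627. Then P(¬H|E) = 1 − 0.627 = 0.373.

P(¬H | E) ≈ 0.373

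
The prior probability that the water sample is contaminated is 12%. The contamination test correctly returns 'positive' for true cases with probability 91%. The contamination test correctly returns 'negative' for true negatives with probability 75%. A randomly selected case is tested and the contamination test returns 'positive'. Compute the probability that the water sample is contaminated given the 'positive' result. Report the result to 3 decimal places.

P(H | E) ≈ 0.332

Write H for 'the water sample is contaminated'. Prior odds H:¬H = 0.12/0.88 = 0.13636. For the 'positive' outcome, the likelihood ratio is 0.91/0.25 = 3.6400.
Posterior odds = 0.13636 × 3.6400 = 0.49636, so P(H|E) = 0.49636/(1+0.49636) = 0.332.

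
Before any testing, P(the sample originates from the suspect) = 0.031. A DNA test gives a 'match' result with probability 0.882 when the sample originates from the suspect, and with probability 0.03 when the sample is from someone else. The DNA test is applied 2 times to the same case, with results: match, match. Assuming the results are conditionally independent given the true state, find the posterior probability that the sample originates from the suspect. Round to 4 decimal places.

Let H be the event that the sample originates from the suspect; start with P(H) = 0.031. P('match'|H) = 0.882, P('match'|¬H) = 0.03.
Update on result 1 ('match'): P(H) ← 0.882·0.0310 / (0.882·0.0310 + 0.03·0.9690) = 0.027342/0.056412 = 0.4847.
Update on result 2 ('match'): P(H) ← 0.882·0.4847 / (0.882·0.4847 + 0.03·0.5153) = 0.42749/0.44295 = 0.9651.

Posterior P(H) ≈ 0.9651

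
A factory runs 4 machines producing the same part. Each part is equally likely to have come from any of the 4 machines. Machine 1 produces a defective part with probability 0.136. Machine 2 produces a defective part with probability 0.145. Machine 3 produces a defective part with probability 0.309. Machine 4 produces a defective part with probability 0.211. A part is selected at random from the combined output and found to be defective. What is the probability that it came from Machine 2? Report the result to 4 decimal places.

Posterior probability ≈ 0.1810

Tabulate prior·likelihood by source: [1] prior 0.25, lik 0.136, product 0.03400; [2] prior 0.25, lik 0.145, product 0.03625; [3] prior 0.25, lik 0.309, product 0.07725; [4] prior 0.25, lik 0.211, product 0.05275.
Normalizing constant = 0.20025; the posterior for Machine 2 is its product over the sum, 0.03625/0.20025 = 0.1810.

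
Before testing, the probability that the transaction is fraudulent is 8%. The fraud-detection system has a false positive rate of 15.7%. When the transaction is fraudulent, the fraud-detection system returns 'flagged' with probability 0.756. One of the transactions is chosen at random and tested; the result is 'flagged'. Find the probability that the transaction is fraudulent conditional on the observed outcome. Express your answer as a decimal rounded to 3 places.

P(H | E) ≈ 0.295

Write H for 'the transaction is fraudulent'. Prior odds H:¬H = 0.08/0.92 = 0.086957. For the 'flagged' outcome, the likelihood ratio is 0.756/0.157 = 4.8153.
Posterior odds = 0.086957 × 4.8153 = 0.41872, so P(H|E) = 0.41872/(1+0.41872) = 0.295.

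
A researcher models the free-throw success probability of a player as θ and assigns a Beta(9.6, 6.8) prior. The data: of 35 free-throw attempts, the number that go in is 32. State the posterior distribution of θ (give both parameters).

The binomial likelihood is conjugate to the Beta prior: with 32 successes and 3 failures, the posterior is Beta(9.6+32, 6.8+3) = Beta(41.6, 9.8).

Posterior: Beta(41.6, 9.8)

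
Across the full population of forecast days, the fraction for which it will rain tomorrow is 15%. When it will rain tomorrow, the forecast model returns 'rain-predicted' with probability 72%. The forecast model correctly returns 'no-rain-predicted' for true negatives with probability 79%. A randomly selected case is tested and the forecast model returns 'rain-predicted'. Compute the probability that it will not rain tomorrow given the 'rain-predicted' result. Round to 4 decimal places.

Write H for 'it will rain tomorrow'. Prior odds H:¬H = 0.15/0.85 = 0.17647. For the 'rain-predicted' outcome, the likelihood ratio is 0.72/0.21 = 3.4286.
Posterior odds = 0.17647 × 3.4286 = 0.60504, so P(H|E) = 0.60504/(1+0.60504) = 0.3770. Then P(¬H|E) = 1 − 0.3770 = 0.6230.

P(¬H | E) ≈ 0.6230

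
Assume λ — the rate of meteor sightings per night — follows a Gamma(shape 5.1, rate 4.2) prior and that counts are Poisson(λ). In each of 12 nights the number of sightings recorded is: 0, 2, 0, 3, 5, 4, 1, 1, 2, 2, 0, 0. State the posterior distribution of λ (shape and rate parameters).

Posterior: Gamma(shape=25.1, rate=16.2)

Total count ∑xᵢ = 20 over n = 12 nights.
Gamma is conjugate to the Poisson likelihood: posterior is Gamma(shape = 5.1+20 = 25.1, rate = 4.2+12 = 16.2).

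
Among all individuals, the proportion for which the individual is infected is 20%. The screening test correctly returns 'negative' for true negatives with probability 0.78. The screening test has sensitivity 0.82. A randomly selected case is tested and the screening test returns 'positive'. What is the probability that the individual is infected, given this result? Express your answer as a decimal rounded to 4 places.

P(H | E) ≈ 0.4824

Let H be the event that the individual is infected. P(H) = 0.2, so P(¬H) = 0.8. With E the 'positive' result, P(E|H) = 0.82 and P(E|¬H) = 0.22.
P(E) = 0.82·0.2 + 0.22·0.8 = 0.16400 + 0.17600 = 0.34000.
By Bayes' theorem, P(H|E) = 0.16400 / 0.34000 = 0.4824.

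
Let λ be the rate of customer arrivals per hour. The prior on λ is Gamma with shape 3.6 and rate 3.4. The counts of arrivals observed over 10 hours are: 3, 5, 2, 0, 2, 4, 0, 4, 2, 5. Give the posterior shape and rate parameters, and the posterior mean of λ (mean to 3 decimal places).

Posterior: Gamma(shape=30.6, rate=13.4); mean ≈ 2.284

Total count ∑xᵢ = 27 over n = 10 hours.
Gamma is conjugate to the Poisson likelihood: posterior is Gamma(shape = 3.6+27 = 30.6, rate = 3.4+10 = 13.4).
E[λ | data] = 30.6/13.4 = 2.284.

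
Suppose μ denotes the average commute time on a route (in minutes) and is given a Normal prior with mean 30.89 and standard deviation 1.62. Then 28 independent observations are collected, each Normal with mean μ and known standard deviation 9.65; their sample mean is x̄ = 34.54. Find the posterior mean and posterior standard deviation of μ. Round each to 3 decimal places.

Prior precision 1/τ₀² = 1/1.62² = 0.381039; data precision n/σ² = 28/9.65² = 0.300679.
Posterior precision = 0.381039 + 0.300679 = 0.681719, giving posterior SD = 1/√0.681719 = 1.211.
Posterior mean = (0.381039·30.89 + 0.300679·34.54) / 0.681719 = 32.500.

Posterior mean ≈ 32.500; posterior SD ≈ 1.211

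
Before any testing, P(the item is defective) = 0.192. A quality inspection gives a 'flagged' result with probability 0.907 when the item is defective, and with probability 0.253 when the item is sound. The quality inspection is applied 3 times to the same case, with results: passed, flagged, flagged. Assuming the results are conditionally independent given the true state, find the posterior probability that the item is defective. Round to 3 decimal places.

With H the event that the item is defective, the joint likelihood of the observed sequence is P(data|H) = 0.093·0.907·0.907 = 0.076506 and P(data|¬H) = 0.747·0.253·0.253 = 0.047815.
Bayes: P(H|data) = 0.192·0.076506 / (0.192·0.076506 + 0.808·0.047815) = 0.014689/0.053324 = 0.2755.

Posterior P(H) ≈ 0.275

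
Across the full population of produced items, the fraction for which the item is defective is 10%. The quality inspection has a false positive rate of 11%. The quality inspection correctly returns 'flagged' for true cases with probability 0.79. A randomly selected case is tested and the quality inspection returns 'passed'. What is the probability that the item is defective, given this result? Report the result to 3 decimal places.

P(H | E) ≈ 0.026

Write H for 'the item is defective'. Prior odds H:¬H = 0.1/0.9 = 0.11111. For the 'passed' outcome, the likelihood ratio is 0.21/0.89 = 0.23596.
Posterior odds = 0.11111 × 0.23596 = 0.026217, so P(H|E) = 0.026217/(1+0.026217) = 0.026.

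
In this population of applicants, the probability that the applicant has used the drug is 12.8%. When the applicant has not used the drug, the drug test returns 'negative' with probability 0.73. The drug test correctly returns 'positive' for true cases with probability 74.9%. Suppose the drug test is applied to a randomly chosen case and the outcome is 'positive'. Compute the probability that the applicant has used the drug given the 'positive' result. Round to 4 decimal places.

Let H be the event that the applicant has used the drug. P(H) = 0.128, so P(¬H) = 0.872. With E the 'positive' result, P(E|H) = 0.749 and P(E|¬H) = 0.27.
P(E) = 0.749·0.128 + 0.27·0.872 = 0.095872 + 0.23544 = 0.33131.
By Bayes' theorem, P(H|E) = 0.095872 / 0.33131 = 0.2894.

P(H | E) ≈ 0.2894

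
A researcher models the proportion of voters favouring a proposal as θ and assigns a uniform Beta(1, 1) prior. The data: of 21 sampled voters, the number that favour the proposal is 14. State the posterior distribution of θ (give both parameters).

The binomial likelihood is conjugate to the Beta prior: with 14 successes and 7 failures, the posterior is Beta(1+14, 1+7) = Beta(15, 8).

Posterior: Beta(15, 8)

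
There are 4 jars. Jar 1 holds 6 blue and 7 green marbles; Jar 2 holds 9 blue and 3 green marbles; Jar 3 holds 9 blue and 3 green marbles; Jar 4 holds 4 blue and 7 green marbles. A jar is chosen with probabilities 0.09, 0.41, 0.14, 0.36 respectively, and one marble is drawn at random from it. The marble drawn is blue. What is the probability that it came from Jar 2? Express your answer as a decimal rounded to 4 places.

Posterior probability ≈ 0.5257

P(blue|Jar 1) = 0.4615; P(blue|Jar 2) = 0.75; P(blue|Jar 3) = 0.75; P(blue|Jar 4) = 0.3636.
Prior × likelihood for each source: 0.09·0.4615=0.04154, 0.41·0.75=0.3075, 0.14·0.75=0.1050, 0.36·0.3636=0.1309. Summing gives P(blue) = 0.58495.
P(Jar 2 | blue) = 0.3075 / 0.58495 = 0.5257.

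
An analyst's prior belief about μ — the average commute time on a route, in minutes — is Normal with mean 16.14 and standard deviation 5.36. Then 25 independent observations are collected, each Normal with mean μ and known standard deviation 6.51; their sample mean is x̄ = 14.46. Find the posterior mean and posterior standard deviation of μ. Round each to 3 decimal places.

Posterior mean ≈ 14.554; posterior SD ≈ 1.265

Prior precision 1/τ₀² = 1/5.36² = 0.0348073; data precision n/σ² = 25/6.51² = 0.589900.
Posterior precision = 0.0348073 + 0.589900 = 0.624707, giving posterior SD = 1/√0.624707 = 1.265.
Posterior mean = (0.0348073·16.14 + 0.589900·14.46) / 0.624707 = 14.554.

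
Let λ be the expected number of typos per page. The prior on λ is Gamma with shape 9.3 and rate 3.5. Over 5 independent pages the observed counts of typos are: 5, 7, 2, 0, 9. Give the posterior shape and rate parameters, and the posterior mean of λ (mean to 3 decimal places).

Posterior: Gamma(shape=32.3, rate=8.5); mean ≈ 3.800

The Poisson likelihood adds the total count to the shape and the number of exposure periods to the rate. Here ∑xᵢ = 23 and n = 5, so shape 9.3→32.3 and rate 3.5→8.5.
E[λ | data] = 32.3/8.5 = 3.800.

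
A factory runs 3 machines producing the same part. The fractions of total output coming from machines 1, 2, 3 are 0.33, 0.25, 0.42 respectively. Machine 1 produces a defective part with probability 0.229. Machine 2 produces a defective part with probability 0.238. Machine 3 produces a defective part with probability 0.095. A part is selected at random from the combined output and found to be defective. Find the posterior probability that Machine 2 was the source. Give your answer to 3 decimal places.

Posterior probability ≈ 0.340

Tabulate prior·likelihood by source: [1] prior 0.33, lik 0.229, product 0.07557; [2] prior 0.25, lik 0.238, product 0.05950; [3] prior 0.42, lik 0.095, product 0.03990.
Normalizing constant = 0.17497; the posterior for Machine 2 is its product over the sum, 0.05950/0.17497 = 0.340.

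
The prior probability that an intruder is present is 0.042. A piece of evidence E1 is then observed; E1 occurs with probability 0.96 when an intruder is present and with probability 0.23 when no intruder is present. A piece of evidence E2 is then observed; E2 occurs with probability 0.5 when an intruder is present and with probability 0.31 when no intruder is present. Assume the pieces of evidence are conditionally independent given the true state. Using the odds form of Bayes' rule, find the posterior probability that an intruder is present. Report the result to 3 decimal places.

Prior odds = 0.042/(1−0.042) = 0.043841. In log-odds, ln(0.043841) = -3.1272.
Add log likelihood ratios: ln(4.1739) + ln(1.6129) = 1.9069.
Posterior log-odds = -1.2203, so posterior odds = exp(-1.2203) = 0.29515. Converting, P(H|E) = 0.29515/1.2951 = 0.228.

Posterior probability ≈ 0.228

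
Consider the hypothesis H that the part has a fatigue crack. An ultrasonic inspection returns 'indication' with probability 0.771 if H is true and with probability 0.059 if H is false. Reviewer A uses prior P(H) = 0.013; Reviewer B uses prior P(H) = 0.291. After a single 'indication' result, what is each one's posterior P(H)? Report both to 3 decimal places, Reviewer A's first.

Reviewer A: 0.147; Reviewer B: 0.843

P('+'|H) = 0.771, P('+'|¬H) = 0.059.
Reviewer A: numerator 0.771·0.013 = 0.010023; evidence = 0.010023+0.059·0.987 = 0.068256; posterior = 0.147.
Reviewer B: numerator 0.771·0.291 = 0.22436; evidence = 0.22436+0.059·0.709 = 0.26619; posterior = 0.843.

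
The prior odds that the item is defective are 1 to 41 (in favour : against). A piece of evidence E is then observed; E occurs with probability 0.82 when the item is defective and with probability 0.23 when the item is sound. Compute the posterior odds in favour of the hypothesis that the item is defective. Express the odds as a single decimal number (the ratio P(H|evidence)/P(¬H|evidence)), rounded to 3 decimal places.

Prior odds = 1/41 = 0.024390. In log-odds, ln(0.024390) = -3.7136.
Add log likelihood ratio: ln(3.5652) = 1.2712.
Posterior log-odds = -2.4423, so posterior odds = exp(-2.4423) = 0.086957.

Posterior odds ≈ 0.087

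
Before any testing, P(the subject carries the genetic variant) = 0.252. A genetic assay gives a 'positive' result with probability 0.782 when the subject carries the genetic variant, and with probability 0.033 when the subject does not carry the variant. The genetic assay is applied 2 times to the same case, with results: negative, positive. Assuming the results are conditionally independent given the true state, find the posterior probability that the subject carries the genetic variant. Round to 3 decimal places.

Let H be the event that the subject carries the genetic variant; start with P(H) = 0.252. P('positive'|H) = 0.782, P('positive'|¬H) = 0.033.
Update on result 1 ('negative'): P(H) ← 0.218·0.2520 / (0.218·0.2520 + 0.967·0.7480) = 0.054936/0.77825 = 0.0706.
Update on result 2 ('positive'): P(H) ← 0.782·0.0706 / (0.782·0.0706 + 0.033·0.9294) = 0.055201/0.085871 = 0.6428.

Posterior P(H) ≈ 0.643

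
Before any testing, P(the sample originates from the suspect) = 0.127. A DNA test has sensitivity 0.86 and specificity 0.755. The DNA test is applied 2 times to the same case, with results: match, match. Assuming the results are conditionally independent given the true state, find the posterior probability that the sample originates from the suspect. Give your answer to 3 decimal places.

With H the event that the sample originates from the suspect, the joint likelihood of the observed sequence is P(data|H) = 0.86·0.86 = 0.73960 and P(data|¬H) = 0.245·0.245 = 0.060025.
Bayes: P(H|data) = 0.127·0.73960 / (0.127·0.73960 + 0.873·0.060025) = 0.093929/0.14633 = 0.6419.

Posterior P(H) ≈ 0.642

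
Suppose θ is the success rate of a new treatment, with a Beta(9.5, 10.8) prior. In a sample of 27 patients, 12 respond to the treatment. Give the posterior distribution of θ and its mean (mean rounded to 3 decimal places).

Observing 12 successes and 15 failures updates Beta(9.5, 10.8) by adding the success and failure counts to the two shape parameters: α = 9.5+12 = 21.5, β = 10.8+15 = 25.8.
E[θ | data] = 21.5/(21.5+25.8) = 0.455.

Posterior: Beta(21.5, 25.8); mean ≈ 0.455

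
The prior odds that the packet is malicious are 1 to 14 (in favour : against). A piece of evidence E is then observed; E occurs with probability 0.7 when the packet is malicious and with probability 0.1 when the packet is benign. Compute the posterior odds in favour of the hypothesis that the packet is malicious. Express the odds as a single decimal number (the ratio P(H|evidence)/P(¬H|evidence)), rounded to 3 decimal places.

Prior odds = 1/14 = 0.071429.
Likelihood ratio for E = 0.7/0.1 = 7.0000.
Posterior odds = prior odds × LR = 0.50000.

Posterior odds ≈ 0.500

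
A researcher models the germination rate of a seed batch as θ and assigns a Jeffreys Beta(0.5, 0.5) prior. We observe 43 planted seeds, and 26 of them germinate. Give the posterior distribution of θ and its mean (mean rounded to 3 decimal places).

The binomial likelihood is conjugate to the Beta prior: with 26 successes and 17 failures, the posterior is Beta(0.5+26, 0.5+17) = Beta(26.5, 17.5).
E[θ | data] = 26.5/(26.5+17.5) = 0.602.

Posterior: Beta(26.5, 17.5); mean ≈ 0.602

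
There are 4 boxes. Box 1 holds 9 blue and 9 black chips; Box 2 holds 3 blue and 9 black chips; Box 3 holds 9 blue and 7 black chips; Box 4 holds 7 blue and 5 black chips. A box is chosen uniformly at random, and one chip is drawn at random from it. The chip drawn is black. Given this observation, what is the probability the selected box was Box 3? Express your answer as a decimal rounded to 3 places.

Tabulate prior·likelihood by source: [1] prior 0.25, lik 0.5, product 0.1250; [2] prior 0.25, lik 0.75, product 0.1875; [3] prior 0.25, lik 0.4375, product 0.1094; [4] prior 0.25, lik 0.4167, product 0.1042.
Normalizing constant = 0.52604; the posterior for Box 3 is its product over the sum, 0.1094/0.52604 = 0.208.

Posterior probability ≈ 0.208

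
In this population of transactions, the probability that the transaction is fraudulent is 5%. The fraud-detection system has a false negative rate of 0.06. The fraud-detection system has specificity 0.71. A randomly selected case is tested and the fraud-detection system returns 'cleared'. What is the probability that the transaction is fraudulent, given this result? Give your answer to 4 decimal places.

Write H for 'the transaction is fraudulent'. Prior odds H:¬H = 0.05/0.95 = 0.052632. For the 'cleared' outcome, the likelihood ratio is 0.06/0.71 = 0.084507.
Posterior odds = 0.052632 × 0.084507 = 0.0044477, so P(H|E) = 0.0044477/(1+0.0044477) = 0.0044.

P(H | E) ≈ 0.0044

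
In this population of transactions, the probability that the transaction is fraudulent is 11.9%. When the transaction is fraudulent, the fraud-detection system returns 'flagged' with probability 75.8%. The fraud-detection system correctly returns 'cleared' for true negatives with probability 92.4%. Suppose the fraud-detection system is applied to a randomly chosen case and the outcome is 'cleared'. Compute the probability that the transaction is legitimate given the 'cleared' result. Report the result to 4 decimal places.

P(¬H | E) ≈ 0.9658

Let H be the event that the transaction is fraudulent. P(H) = 0.119, so P(¬H) = 0.881. With E the 'cleared' result, P(E|H) = 0.242 and P(E|¬H) = 0.924.
P(E) = 0.242·0.119 + 0.924·0.881 = 0.028798 + 0.81404 = 0.84284.
By Bayes' theorem, P(H|E) = 0.028798 / 0.84284 = 0.0342. Hence P(¬H|E) = 1 − 0.0342 = 0.9658.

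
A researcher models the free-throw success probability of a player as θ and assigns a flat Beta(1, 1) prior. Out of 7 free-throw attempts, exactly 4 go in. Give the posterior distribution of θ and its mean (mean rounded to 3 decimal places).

The binomial likelihood is conjugate to the Beta prior: with 4 successes and 3 failures, the posterior is Beta(1+4, 1+3) = Beta(5, 4).
E[θ | data] = 5/(5+4) = 0.556.

Posterior: Beta(5, 4); mean ≈ 0.556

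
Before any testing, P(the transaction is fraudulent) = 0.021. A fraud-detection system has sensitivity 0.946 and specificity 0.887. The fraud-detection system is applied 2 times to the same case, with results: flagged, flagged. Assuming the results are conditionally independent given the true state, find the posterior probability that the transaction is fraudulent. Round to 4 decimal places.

Posterior P(H) ≈ 0.6005

Let H be the event that the transaction is fraudulent; start with P(H) = 0.021. P('flagged'|H) = 0.946, P('flagged'|¬H) = 0.113.
Update on result 1 ('flagged'): P(H) ← 0.946·0.0210 / (0.946·0.0210 + 0.113·0.9790) = 0.019866/0.13049 = 0.1522.
Update on result 2 ('flagged'): P(H) ← 0.946·0.1522 / (0.946·0.1522 + 0.113·0.8478) = 0.14402/0.23981 = 0.6005.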